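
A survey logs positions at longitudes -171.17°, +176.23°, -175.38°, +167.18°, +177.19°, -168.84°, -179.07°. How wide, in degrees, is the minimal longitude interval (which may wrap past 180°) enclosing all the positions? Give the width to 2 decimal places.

23.98°

Sort the longitudes: -179.07°, -175.38°, -171.17°, -168.84°, +167.18°, +176.23°, +177.19°.
Eastward gaps between consecutive values (wrapping around): 3.69°, 4.21°, 2.33°, 336.02°, 9.05°, 0.96°, 3.74°.
Largest gap = 336.02° ⇒ minimal covering band is its complement: 360° − 336.02° = 23.98°.
Band runs from +167.18° eastward to -168.84°, crossing the antimeridian.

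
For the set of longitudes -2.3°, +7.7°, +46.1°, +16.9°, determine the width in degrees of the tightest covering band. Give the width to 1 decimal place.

Sort the longitudes: -2.3°, +7.7°, +16.9°, +46.1°.
Eastward gaps between consecutive values (wrapping around): 10.0°, 9.2°, 29.2°, 311.6°.
Largest gap = 311.6° ⇒ minimal covering band is its complement: 360° − 311.6° = 48.4°.
Band runs from -2.3° eastward to +46.1°.

48.4°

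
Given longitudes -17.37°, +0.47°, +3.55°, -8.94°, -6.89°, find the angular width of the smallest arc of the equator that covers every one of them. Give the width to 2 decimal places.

Sort the longitudes: -17.37°, -8.94°, -6.89°, +0.47°, +3.55°.
Eastward gaps between consecutive values (wrapping around): 8.43°, 2.05°, 7.36°, 3.08°, 339.08°.
Largest gap = 339.08° ⇒ minimal covering band is its complement: 360° − 339.08° = 20.92°.
Band runs from -17.37° eastward to +3.55°.

20.92°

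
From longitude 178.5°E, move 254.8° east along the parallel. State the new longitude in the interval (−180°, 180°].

Start at +178.5°; shift +254.8° → +433.3°.
+433.3° lies outside (−180°, 180°]; subtract 360° → +73.3°.

73.3°E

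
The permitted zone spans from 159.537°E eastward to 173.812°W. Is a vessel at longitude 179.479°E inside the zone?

Band width going east from +159.537° to -173.812°: ((-173.812 − 159.537) mod 360) = 26.651°.
Offset of +179.479° east of the west edge: ((179.479 − 159.537) mod 360) = 19.942°.
19.942° ≤ 26.651° ⇒ inside.

Yes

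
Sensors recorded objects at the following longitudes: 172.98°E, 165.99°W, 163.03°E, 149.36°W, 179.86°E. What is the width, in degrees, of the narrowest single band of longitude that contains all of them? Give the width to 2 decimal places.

Sort the longitudes: -165.99°, -149.36°, +163.03°, +172.98°, +179.86°.
Eastward gaps between consecutive values (wrapping around): 16.63°, 312.39°, 9.95°, 6.88°, 14.15°.
Largest gap = 312.39° ⇒ minimal covering band is its complement: 360° − 312.39° = 47.61°.
Band runs from +163.03° eastward to -149.36°, crossing the antimeridian.

47.61°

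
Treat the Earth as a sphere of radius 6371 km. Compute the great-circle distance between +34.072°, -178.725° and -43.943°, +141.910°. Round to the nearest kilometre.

9546 km

Δλ = 141.910 − -178.725 = 320.635°; wrapped into (−180°, 180°]: -39.365°.
Δφ = -43.943 − 34.072 = -78.015°.
a = sin²(Δφ/2) + cos φ₁ · cos φ₂ · sin²(Δλ/2) = 0.463830.
c = 2·atan2(√a, √(1−a)) = 1.49839 rad → d = 6371·c ≈ 9546.27 km.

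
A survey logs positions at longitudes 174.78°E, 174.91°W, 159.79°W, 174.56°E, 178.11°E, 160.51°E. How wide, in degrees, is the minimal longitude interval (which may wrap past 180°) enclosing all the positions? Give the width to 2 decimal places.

39.70°

Sort the longitudes: -174.91°, -159.79°, +160.51°, +174.56°, +174.78°, +178.11°.
Eastward gaps between consecutive values (wrapping around): 15.12°, 320.30°, 14.05°, 0.22°, 3.33°, 6.98°.
Largest gap = 320.30° ⇒ minimal covering band is its complement: 360° − 320.30° = 39.70°.
Band runs from +160.51° eastward to -159.79°, crossing the antimeridian.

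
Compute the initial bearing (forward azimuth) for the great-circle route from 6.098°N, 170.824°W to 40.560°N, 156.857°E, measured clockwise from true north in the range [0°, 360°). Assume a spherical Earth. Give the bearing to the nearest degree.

325°

Δλ = 156.857 − -170.824 = 327.681°; wrapped into (−180°, 180°]: -32.319°.
θ = atan2( sin Δλ · cos φ₂ , cos φ₁ · sin φ₂ − sin φ₁ · cos φ₂ · cos Δλ )
  = atan2(-0.40617, 0.57836) = -35.080° → normalised to [0°, 360°): 324.920°.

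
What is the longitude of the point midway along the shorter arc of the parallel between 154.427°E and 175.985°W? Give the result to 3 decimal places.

169.221°E

Signed shortest Δλ from +154.427° to -175.985° is +29.588°.
Midpoint longitude = +154.427° + (+29.588°)/2 = +154.427° + 14.794° = +169.221°.
(The naïve average (+154.427 + -175.985)/2 = -10.779° is on the wrong side of the globe.)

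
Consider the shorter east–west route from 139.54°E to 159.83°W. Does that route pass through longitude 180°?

Yes

Naïve |-159.83 − 139.54| = 299.37° > 180°, so the shorter arc goes the other way round — across 180°.
Signed shortest Δλ = ((-159.83 − 139.54 + 180) mod 360) − 180 = 60.63°.
Going east by 60.63° from +139.54° passes through 180° before reaching -159.83°.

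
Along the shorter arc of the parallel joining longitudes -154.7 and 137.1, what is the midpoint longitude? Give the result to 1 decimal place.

Signed shortest Δλ from -154.7° to +137.1° is -68.2°.
Midpoint longitude = -154.7° + (-68.2°)/2 = -154.7° − 34.1° = -188.8°.
Normalise into (−180°, 180°]: +171.2°.
(The naïve average (-154.7 + +137.1)/2 = -8.8° is on the wrong side of the globe.)

+171.2°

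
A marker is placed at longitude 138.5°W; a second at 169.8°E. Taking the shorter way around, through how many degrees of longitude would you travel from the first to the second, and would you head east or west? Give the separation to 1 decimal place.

51.7° west

Raw difference: 169.8 − -138.5 = 308.3°.
Normalise into (−180°, 180°]: 308.3° − 360° = -51.7°.
Negative ⇒ the second point lies to the west; separation 51.7°.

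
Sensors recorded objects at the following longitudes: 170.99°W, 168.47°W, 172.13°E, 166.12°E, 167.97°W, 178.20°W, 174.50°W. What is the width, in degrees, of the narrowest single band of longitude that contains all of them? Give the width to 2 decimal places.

Sort the longitudes: -178.20°, -174.50°, -170.99°, -168.47°, -167.97°, +166.12°, +172.13°.
Eastward gaps between consecutive values (wrapping around): 3.70°, 3.51°, 2.52°, 0.50°, 334.09°, 6.01°, 9.67°.
Largest gap = 334.09° ⇒ minimal covering band is its complement: 360° − 334.09° = 25.91°.
Band runs from +166.12° eastward to -167.97°, crossing the antimeridian.

25.91°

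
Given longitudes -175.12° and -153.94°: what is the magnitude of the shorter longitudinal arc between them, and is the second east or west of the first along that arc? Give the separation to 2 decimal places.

Raw difference: -153.94 − -175.12 = 21.18°.
Normalise into (−180°, 180°]: 21.18° stays 21.18°.
Positive ⇒ the second point lies to the east; separation 21.18°.

21.18° east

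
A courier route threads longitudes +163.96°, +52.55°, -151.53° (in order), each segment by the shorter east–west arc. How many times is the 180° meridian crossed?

Leg 1: +163.96° → +52.55°, shortest Δλ = -111.41° (west) — does not cross 180°.
Leg 2: +52.55° → -151.53°, shortest Δλ = 155.92° (east) — crosses 180°.
Total crossings: 1.

1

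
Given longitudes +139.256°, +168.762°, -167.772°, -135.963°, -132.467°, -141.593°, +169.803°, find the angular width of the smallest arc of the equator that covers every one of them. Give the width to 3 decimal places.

88.277°

Sort the longitudes: -167.772°, -141.593°, -135.963°, -132.467°, +139.256°, +168.762°, +169.803°.
Eastward gaps between consecutive values (wrapping around): 26.179°, 5.630°, 3.496°, 271.723°, 29.506°, 1.041°, 22.425°.
Largest gap = 271.723° ⇒ minimal covering band is its complement: 360° − 271.723° = 88.277°.
Band runs from +139.256° eastward to -132.467°, crossing the antimeridian.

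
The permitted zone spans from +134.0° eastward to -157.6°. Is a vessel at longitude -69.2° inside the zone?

No

Band width going east from +134.0° to -157.6°: ((-157.6 − 134.0) mod 360) = 68.4°.
Offset of -69.2° east of the west edge: ((-69.2 − 134.0) mod 360) = 156.8°.
156.8° > 68.4° ⇒ outside.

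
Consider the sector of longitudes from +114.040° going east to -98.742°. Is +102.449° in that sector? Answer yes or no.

No

Band width going east from +114.040° to -98.742°: ((-98.742 − 114.040) mod 360) = 147.218°.
Offset of +102.449° east of the west edge: ((102.449 − 114.040) mod 360) = 348.409°.
348.409° > 147.218° ⇒ outside.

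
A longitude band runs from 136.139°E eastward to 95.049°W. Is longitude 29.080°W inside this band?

No

Band width going east from +136.139° to -95.049°: ((-95.049 − 136.139) mod 360) = 128.812°.
Offset of -29.080° east of the west edge: ((-29.080 − 136.139) mod 360) = 194.781°.
194.781° > 128.812° ⇒ outside.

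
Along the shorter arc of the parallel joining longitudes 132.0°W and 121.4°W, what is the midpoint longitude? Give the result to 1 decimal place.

Signed shortest Δλ from -132.0° to -121.4° is +10.6°.
Midpoint longitude = -132.0° + (+10.6°)/2 = -132.0° + 5.3° = -126.7°.

126.7°W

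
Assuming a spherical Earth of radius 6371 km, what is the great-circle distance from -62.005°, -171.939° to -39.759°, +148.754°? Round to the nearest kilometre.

3607 km

Δλ = 148.754 − -171.939 = 320.693°; wrapped into (−180°, 180°]: -39.307°.
Δφ = -39.759 − -62.005 = 22.246°.
a = sin²(Δφ/2) + cos φ₁ · cos φ₂ · sin²(Δλ/2) = 0.078035.
c = 2·atan2(√a, √(1−a)) = 0.56623 rad → d = 6371·c ≈ 3607.43 km.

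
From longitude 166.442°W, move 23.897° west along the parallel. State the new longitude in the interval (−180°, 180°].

Start at -166.442°; shift −23.897° → -190.339°.
-190.339° lies outside (−180°, 180°]; add 360° → +169.661°.

169.661°E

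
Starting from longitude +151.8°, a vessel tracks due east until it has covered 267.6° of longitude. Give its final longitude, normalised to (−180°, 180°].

Start at +151.8°; shift +267.6° → +419.4°.
+419.4° lies outside (−180°, 180°]; subtract 360° → +59.4°.

+59.4°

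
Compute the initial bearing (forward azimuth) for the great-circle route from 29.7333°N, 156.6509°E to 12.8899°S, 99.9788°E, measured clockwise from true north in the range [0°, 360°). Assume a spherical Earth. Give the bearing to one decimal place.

Δλ = 99.9788 − 156.6509 = -56.6721°.
θ = atan2( sin Δλ · cos φ₂ , cos φ₁ · sin φ₂ − sin φ₁ · cos φ₂ · cos Δλ )
  = atan2(-0.81448, -0.45934) = -119.421° → normalised to [0°, 360°): 240.579°.

240.6°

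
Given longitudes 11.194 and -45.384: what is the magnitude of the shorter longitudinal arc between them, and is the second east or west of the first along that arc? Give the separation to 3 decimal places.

56.578° west

Raw difference: -45.384 − 11.194 = -56.578°.
Normalise into (−180°, 180°]: -56.578° stays -56.578°.
Negative ⇒ the second point lies to the west; separation 56.578°.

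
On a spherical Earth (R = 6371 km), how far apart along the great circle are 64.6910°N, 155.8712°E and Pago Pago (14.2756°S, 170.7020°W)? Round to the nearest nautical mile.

4980 nmi

Δλ = -170.7020 − 155.8712 = -326.5732°; wrapped into (−180°, 180°]: 33.4268°.
Δφ = -14.2756 − 64.6910 = -78.9666°.
a = sin²(Δφ/2) + cos φ₁ · cos φ₂ · sin²(Δλ/2) = 0.438574.
c = 2·atan2(√a, √(1−a)) = 1.44763 rad → d = 6371·c ≈ 9222.87 km ≈ 4979.95 nmi.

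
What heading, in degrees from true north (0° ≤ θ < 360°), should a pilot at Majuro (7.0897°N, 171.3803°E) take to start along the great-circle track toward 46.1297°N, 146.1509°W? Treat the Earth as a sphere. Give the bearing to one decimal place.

Δλ = -146.1509 − 171.3803 = -317.5312°; wrapped into (−180°, 180°]: 42.4688°.
θ = atan2( sin Δλ · cos φ₂ , cos φ₁ · sin φ₂ − sin φ₁ · cos φ₂ · cos Δλ )
  = atan2(0.46792, 0.65230) = 35.653° → normalised to [0°, 360°): 35.653°.

35.7°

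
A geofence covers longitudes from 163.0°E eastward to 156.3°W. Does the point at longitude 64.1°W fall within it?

Band width going east from +163.0° to -156.3°: ((-156.3 − 163.0) mod 360) = 40.7°.
Offset of -64.1° east of the west edge: ((-64.1 − 163.0) mod 360) = 132.9°.
132.9° > 40.7° ⇒ outside.

No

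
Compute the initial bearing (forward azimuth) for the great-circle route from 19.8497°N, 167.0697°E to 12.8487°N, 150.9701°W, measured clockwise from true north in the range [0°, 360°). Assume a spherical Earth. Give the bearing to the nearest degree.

93°

Δλ = -150.9701 − 167.0697 = -318.0398°; wrapped into (−180°, 180°]: 41.9602°.
θ = atan2( sin Δλ · cos φ₂ , cos φ₁ · sin φ₂ − sin φ₁ · cos φ₂ · cos Δλ )
  = atan2(0.65187, -0.03701) = 93.249° → normalised to [0°, 360°): 93.249°.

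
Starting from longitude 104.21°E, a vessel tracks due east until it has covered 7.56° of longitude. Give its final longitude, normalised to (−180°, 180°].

Start at +104.21°; shift +7.56° → +111.77°.
+111.77° already lies in (−180°, 180°].

111.77°E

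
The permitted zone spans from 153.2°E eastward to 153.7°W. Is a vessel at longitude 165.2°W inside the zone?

Yes

Band width going east from +153.2° to -153.7°: ((-153.7 − 153.2) mod 360) = 53.1°.
Offset of -165.2° east of the west edge: ((-165.2 − 153.2) mod 360) = 41.6°.
41.6° ≤ 53.1° ⇒ inside.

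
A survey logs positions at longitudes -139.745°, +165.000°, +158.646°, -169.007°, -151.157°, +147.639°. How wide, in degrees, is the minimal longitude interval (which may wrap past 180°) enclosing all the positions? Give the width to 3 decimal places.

72.616°

Sort the longitudes: -169.007°, -151.157°, -139.745°, +147.639°, +158.646°, +165.000°.
Eastward gaps between consecutive values (wrapping around): 17.850°, 11.412°, 287.384°, 11.007°, 6.354°, 25.993°.
Largest gap = 287.384° ⇒ minimal covering band is its complement: 360° − 287.384° = 72.616°.
Band runs from +147.639° eastward to -139.745°, crossing the antimeridian.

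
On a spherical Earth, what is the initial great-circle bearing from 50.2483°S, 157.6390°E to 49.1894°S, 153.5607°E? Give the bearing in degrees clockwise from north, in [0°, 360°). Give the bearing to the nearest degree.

Δλ = 153.5607 − 157.6390 = -4.0783°.
θ = atan2( sin Δλ · cos φ₂ , cos φ₁ · sin φ₂ − sin φ₁ · cos φ₂ · cos Δλ )
  = atan2(-0.04648, 0.01721) = -69.685° → normalised to [0°, 360°): 290.315°.

290°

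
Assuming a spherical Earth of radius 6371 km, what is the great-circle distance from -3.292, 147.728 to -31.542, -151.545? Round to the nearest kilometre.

7062 km

Δλ = -151.545 − 147.728 = -299.273°; wrapped into (−180°, 180°]: 60.727°.
Δφ = -31.542 − -3.292 = -28.250°.
a = sin²(Δφ/2) + cos φ₁ · cos φ₂ · sin²(Δλ/2) = 0.276959.
c = 2·atan2(√a, √(1−a)) = 1.10841 rad → d = 6371·c ≈ 7061.70 km.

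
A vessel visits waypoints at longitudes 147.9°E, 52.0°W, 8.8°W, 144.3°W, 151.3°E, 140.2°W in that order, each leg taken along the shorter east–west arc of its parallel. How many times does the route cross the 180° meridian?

3

Leg 1: +147.9° → -52.0°, shortest Δλ = 160.1° (east) — crosses 180°.
Leg 2: -52.0° → -8.8°, shortest Δλ = 43.2° (east) — does not cross 180°.
Leg 3: -8.8° → -144.3°, shortest Δλ = -135.5° (west) — does not cross 180°.
Leg 4: -144.3° → +151.3°, shortest Δλ = -64.4° (west) — crosses 180°.
Leg 5: +151.3° → -140.2°, shortest Δλ = 68.5° (east) — crosses 180°.
Total crossings: 3.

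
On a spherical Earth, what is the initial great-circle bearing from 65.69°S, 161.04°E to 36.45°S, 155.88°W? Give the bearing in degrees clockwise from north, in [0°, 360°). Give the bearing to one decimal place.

Δλ = -155.88 − 161.04 = -316.92°; wrapped into (−180°, 180°]: 43.08°.
θ = atan2( sin Δλ · cos φ₂ , cos φ₁ · sin φ₂ − sin φ₁ · cos φ₂ · cos Δλ )
  = atan2(0.54940, 0.29084) = 62.105° → normalised to [0°, 360°): 62.105°.

62.1°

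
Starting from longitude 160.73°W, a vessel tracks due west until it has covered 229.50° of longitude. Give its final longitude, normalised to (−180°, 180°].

30.23°W

Start at -160.73°; shift −229.50° → -390.23°.
-390.23° lies outside (−180°, 180°]; add 360° → -30.23°.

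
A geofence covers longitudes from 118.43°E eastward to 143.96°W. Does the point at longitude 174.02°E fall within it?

Yes

Band width going east from +118.43° to -143.96°: ((-143.96 − 118.43) mod 360) = 97.61°.
Offset of +174.02° east of the west edge: ((174.02 − 118.43) mod 360) = 55.59°.
55.59° ≤ 97.61° ⇒ inside.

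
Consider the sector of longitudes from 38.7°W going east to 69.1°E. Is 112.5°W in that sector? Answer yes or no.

No

Band width going east from -38.7° to +69.1°: ((69.1 − -38.7) mod 360) = 107.8°.
Offset of -112.5° east of the west edge: ((-112.5 − -38.7) mod 360) = 286.2°.
286.2° > 107.8° ⇒ outside.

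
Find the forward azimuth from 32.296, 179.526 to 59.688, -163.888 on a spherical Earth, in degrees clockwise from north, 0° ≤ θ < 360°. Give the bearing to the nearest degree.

17°

Δλ = -163.888 − 179.526 = -343.414°; wrapped into (−180°, 180°]: 16.586°.
θ = atan2( sin Δλ · cos φ₂ , cos φ₁ · sin φ₂ − sin φ₁ · cos φ₂ · cos Δλ )
  = atan2(0.14407, 0.47130) = 16.998° → normalised to [0°, 360°): 16.998°.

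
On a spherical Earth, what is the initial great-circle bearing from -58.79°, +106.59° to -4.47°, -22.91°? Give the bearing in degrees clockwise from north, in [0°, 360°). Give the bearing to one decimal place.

232.9°

Δλ = -22.91 − 106.59 = -129.50°.
θ = atan2( sin Δλ · cos φ₂ , cos φ₁ · sin φ₂ − sin φ₁ · cos φ₂ · cos Δλ )
  = atan2(-0.76928, -0.58275) = -127.145° → normalised to [0°, 360°): 232.855°.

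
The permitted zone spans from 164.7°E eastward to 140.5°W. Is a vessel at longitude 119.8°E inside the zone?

Band width going east from +164.7° to -140.5°: ((-140.5 − 164.7) mod 360) = 54.8°.
Offset of +119.8° east of the west edge: ((119.8 − 164.7) mod 360) = 315.1°.
315.1° > 54.8° ⇒ outside.

No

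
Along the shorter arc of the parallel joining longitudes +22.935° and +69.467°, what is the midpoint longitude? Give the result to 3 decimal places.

Signed shortest Δλ from +22.935° to +69.467° is +46.532°.
Midpoint longitude = +22.935° + (+46.532°)/2 = +22.935° + 23.266° = +46.201°.

+46.201°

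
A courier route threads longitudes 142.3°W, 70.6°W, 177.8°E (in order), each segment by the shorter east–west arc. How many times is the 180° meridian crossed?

Leg 1: -142.3° → -70.6°, shortest Δλ = 71.7° (east) — does not cross 180°.
Leg 2: -70.6° → +177.8°, shortest Δλ = -111.6° (west) — crosses 180°.
Total crossings: 1.

1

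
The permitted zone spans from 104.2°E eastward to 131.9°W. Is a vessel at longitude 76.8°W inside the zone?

Band width going east from +104.2° to -131.9°: ((-131.9 − 104.2) mod 360) = 123.9°.
Offset of -76.8° east of the west edge: ((-76.8 − 104.2) mod 360) = 179.0°.
179.0° > 123.9° ⇒ outside.

No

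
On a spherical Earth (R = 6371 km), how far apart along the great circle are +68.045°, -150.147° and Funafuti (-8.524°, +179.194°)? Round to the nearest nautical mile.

Δλ = 179.194 − -150.147 = 329.341°; wrapped into (−180°, 180°]: -30.659°.
Δφ = -8.524 − 68.045 = -76.569°.
a = sin²(Δφ/2) + cos φ₁ · cos φ₂ · sin²(Δλ/2) = 0.409705.
c = 2·atan2(√a, √(1−a)) = 1.38921 rad → d = 6371·c ≈ 8850.66 km ≈ 4778.97 nmi.

4779 nmi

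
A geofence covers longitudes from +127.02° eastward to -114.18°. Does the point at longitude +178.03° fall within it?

Band width going east from +127.02° to -114.18°: ((-114.18 − 127.02) mod 360) = 118.80°.
Offset of +178.03° east of the west edge: ((178.03 − 127.02) mod 360) = 51.01°.
51.01° ≤ 118.80° ⇒ inside.

Yes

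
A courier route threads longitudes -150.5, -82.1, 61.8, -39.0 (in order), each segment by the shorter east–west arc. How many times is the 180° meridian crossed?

0

Leg 1: -150.5° → -82.1°, shortest Δλ = 68.4° (east) — does not cross 180°.
Leg 2: -82.1° → +61.8°, shortest Δλ = 143.9° (east) — does not cross 180°.
Leg 3: +61.8° → -39.0°, shortest Δλ = -100.8° (west) — does not cross 180°.
Total crossings: 0.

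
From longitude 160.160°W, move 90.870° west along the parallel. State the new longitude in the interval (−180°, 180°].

Start at -160.160°; shift −90.870° → -251.030°.
-251.030° lies outside (−180°, 180°]; add 360° → +108.970°.

108.970°E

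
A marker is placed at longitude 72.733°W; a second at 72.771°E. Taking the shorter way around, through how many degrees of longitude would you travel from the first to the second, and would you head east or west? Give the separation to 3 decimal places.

Raw difference: 72.771 − -72.733 = 145.504°.
Normalise into (−180°, 180°]: 145.504° stays 145.504°.
Positive ⇒ the second point lies to the east; separation 145.504°.

145.504° east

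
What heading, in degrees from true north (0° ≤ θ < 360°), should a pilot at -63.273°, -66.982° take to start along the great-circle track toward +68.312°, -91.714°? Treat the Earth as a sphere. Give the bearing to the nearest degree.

348°

Δλ = -91.714 − -66.982 = -24.732°.
θ = atan2( sin Δλ · cos φ₂ , cos φ₁ · sin φ₂ − sin φ₁ · cos φ₂ · cos Δλ )
  = atan2(-0.15461, 0.71770) = -12.157° → normalised to [0°, 360°): 347.843°.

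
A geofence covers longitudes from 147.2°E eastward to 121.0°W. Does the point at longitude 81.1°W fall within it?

No

Band width going east from +147.2° to -121.0°: ((-121.0 − 147.2) mod 360) = 91.8°.
Offset of -81.1° east of the west edge: ((-81.1 − 147.2) mod 360) = 131.7°.
131.7° > 91.8° ⇒ outside.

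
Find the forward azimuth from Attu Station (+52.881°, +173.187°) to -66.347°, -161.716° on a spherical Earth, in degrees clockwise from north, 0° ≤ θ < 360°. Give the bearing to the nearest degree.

169°

Δλ = -161.716 − 173.187 = -334.903°; wrapped into (−180°, 180°]: 25.097°.
θ = atan2( sin Δλ · cos φ₂ , cos φ₁ · sin φ₂ − sin φ₁ · cos φ₂ · cos Δλ )
  = atan2(0.17017, -0.84248) = 168.581° → normalised to [0°, 360°): 168.581°.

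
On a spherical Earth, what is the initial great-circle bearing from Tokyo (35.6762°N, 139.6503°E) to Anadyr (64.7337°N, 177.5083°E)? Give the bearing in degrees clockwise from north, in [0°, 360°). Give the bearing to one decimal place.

Δλ = 177.5083 − 139.6503 = 37.8580°.
θ = atan2( sin Δλ · cos φ₂ , cos φ₁ · sin φ₂ − sin φ₁ · cos φ₂ · cos Δλ )
  = atan2(0.26195, 0.53808) = 25.958° → normalised to [0°, 360°): 25.958°.

26.0°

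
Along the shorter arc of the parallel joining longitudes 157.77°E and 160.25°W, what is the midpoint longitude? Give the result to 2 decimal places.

Signed shortest Δλ from +157.77° to -160.25° is +41.98°.
Midpoint longitude = +157.77° + (+41.98°)/2 = +157.77° + 20.99° = +178.76°.
(The naïve average (+157.77 + -160.25)/2 = -1.24° is on the wrong side of the globe.)

178.76°E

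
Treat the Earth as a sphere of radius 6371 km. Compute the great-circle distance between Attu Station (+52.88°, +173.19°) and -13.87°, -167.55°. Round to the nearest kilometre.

7648 km

Δλ = -167.55 − 173.19 = -340.74°; wrapped into (−180°, 180°]: 19.26°.
Δφ = -13.87 − 52.88 = -66.75°.
a = sin²(Δφ/2) + cos φ₁ · cos φ₂ · sin²(Δλ/2) = 0.319024.
c = 2·atan2(√a, √(1−a)) = 1.20043 rad → d = 6371·c ≈ 7647.97 km.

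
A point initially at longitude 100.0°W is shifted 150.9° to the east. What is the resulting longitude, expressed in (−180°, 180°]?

50.9°E

Start at -100.0°; shift +150.9° → +50.9°.
+50.9° already lies in (−180°, 180°].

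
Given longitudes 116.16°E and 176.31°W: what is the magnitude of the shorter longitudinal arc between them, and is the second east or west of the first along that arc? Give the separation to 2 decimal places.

67.53° east

Raw difference: -176.31 − 116.16 = -292.47°.
Normalise into (−180°, 180°]: -292.47° + 360° = 67.53°.
Positive ⇒ the second point lies to the east; separation 67.53°.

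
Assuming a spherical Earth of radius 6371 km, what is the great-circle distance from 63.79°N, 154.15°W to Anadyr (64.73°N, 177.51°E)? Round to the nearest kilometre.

1361 km

Δλ = 177.51 − -154.15 = 331.66°; wrapped into (−180°, 180°]: -28.34°.
Δφ = 64.73 − 63.79 = 0.94°.
a = sin²(Δφ/2) + cos φ₁ · cos φ₂ · sin²(Δλ/2) = 0.011366.
c = 2·atan2(√a, √(1−a)) = 0.21363 rad → d = 6371·c ≈ 1361.02 km.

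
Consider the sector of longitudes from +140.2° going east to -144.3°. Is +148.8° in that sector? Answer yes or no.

Yes

Band width going east from +140.2° to -144.3°: ((-144.3 − 140.2) mod 360) = 75.5°.
Offset of +148.8° east of the west edge: ((148.8 − 140.2) mod 360) = 8.6°.
8.6° ≤ 75.5° ⇒ inside.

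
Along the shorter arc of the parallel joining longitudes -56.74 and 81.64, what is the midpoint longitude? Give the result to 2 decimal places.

+12.45°

Signed shortest Δλ from -56.74° to +81.64° is +138.38°.
Midpoint longitude = -56.74° + (+138.38°)/2 = -56.74° + 69.19° = +12.45°.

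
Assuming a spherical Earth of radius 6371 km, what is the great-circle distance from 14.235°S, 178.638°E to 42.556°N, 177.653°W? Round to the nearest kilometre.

Δλ = -177.653 − 178.638 = -356.291°; wrapped into (−180°, 180°]: 3.709°.
Δφ = 42.556 − -14.235 = 56.791°.
a = sin²(Δφ/2) + cos φ₁ · cos φ₂ · sin²(Δλ/2) = 0.226900.
c = 2·atan2(√a, √(1−a)) = 0.99298 rad → d = 6371·c ≈ 6326.25 km.

6326 km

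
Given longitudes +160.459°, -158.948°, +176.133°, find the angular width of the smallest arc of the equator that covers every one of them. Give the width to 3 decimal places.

40.593°

Sort the longitudes: -158.948°, +160.459°, +176.133°.
Eastward gaps between consecutive values (wrapping around): 319.407°, 15.674°, 24.919°.
Largest gap = 319.407° ⇒ minimal covering band is its complement: 360° − 319.407° = 40.593°.
Band runs from +160.459° eastward to -158.948°, crossing the antimeridian.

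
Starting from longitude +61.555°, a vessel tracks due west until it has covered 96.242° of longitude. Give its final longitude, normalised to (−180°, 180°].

-34.687°

Start at +61.555°; shift −96.242° → -34.687°.
-34.687° already lies in (−180°, 180°].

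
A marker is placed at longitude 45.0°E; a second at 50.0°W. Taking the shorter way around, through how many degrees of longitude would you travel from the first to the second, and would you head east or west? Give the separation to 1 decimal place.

95.0° west

Raw difference: -50.0 − 45.0 = -95.0°.
Normalise into (−180°, 180°]: -95.0° stays -95.0°.
Negative ⇒ the second point lies to the west; separation 95.0°.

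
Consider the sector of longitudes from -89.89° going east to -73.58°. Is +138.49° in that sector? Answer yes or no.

No

Band width going east from -89.89° to -73.58°: ((-73.58 − -89.89) mod 360) = 16.31°.
Offset of +138.49° east of the west edge: ((138.49 − -89.89) mod 360) = 228.38°.
228.38° > 16.31° ⇒ outside.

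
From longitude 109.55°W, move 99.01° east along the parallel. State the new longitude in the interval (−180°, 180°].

10.54°W

Start at -109.55°; shift +99.01° → -10.54°.
-10.54° already lies in (−180°, 180°].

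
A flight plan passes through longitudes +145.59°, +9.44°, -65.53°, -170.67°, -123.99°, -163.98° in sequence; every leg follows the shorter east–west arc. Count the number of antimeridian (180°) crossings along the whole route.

Leg 1: +145.59° → +9.44°, shortest Δλ = -136.15° (west) — does not cross 180°.
Leg 2: +9.44° → -65.53°, shortest Δλ = -74.97° (west) — does not cross 180°.
Leg 3: -65.53° → -170.67°, shortest Δλ = -105.14° (west) — does not cross 180°.
Leg 4: -170.67° → -123.99°, shortest Δλ = 46.68° (east) — does not cross 180°.
Leg 5: -123.99° → -163.98°, shortest Δλ = -39.99° (west) — does not cross 180°.
Total crossings: 0.

0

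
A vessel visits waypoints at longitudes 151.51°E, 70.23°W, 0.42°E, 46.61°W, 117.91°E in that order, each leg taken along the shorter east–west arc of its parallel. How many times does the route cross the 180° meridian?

1

Leg 1: +151.51° → -70.23°, shortest Δλ = 138.26° (east) — crosses 180°.
Leg 2: -70.23° → +0.42°, shortest Δλ = 70.65° (east) — does not cross 180°.
Leg 3: +0.42° → -46.61°, shortest Δλ = -47.03° (west) — does not cross 180°.
Leg 4: -46.61° → +117.91°, shortest Δλ = 164.52° (east) — does not cross 180°.
Total crossings: 1.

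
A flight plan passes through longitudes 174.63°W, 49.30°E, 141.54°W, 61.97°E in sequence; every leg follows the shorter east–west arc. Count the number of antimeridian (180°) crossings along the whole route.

Leg 1: -174.63° → +49.30°, shortest Δλ = -136.07° (west) — crosses 180°.
Leg 2: +49.30° → -141.54°, shortest Δλ = 169.16° (east) — crosses 180°.
Leg 3: -141.54° → +61.97°, shortest Δλ = -156.49° (west) — crosses 180°.
Total crossings: 3.

3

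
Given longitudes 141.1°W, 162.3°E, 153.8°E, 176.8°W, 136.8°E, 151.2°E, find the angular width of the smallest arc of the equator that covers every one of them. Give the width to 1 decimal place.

82.1°

Sort the longitudes: -176.8°, -141.1°, +136.8°, +151.2°, +153.8°, +162.3°.
Eastward gaps between consecutive values (wrapping around): 35.7°, 277.9°, 14.4°, 2.6°, 8.5°, 20.9°.
Largest gap = 277.9° ⇒ minimal covering band is its complement: 360° − 277.9° = 82.1°.
Band runs from +136.8° eastward to -141.1°, crossing the antimeridian.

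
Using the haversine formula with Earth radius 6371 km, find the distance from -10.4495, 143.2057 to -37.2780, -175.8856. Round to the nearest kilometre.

Δλ = -175.8856 − 143.2057 = -319.0913°; wrapped into (−180°, 180°]: 40.9087°.
Δφ = -37.2780 − -10.4495 = -26.8285°.
a = sin²(Δφ/2) + cos φ₁ · cos φ₂ · sin²(Δλ/2) = 0.149382.
c = 2·atan2(√a, √(1−a)) = 0.79367 rad → d = 6371·c ≈ 5056.44 km.

5056 km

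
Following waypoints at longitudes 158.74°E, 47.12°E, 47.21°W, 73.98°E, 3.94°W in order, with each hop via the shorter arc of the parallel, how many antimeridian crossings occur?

Leg 1: +158.74° → +47.12°, shortest Δλ = -111.62° (west) — does not cross 180°.
Leg 2: +47.12° → -47.21°, shortest Δλ = -94.33° (west) — does not cross 180°.
Leg 3: -47.21° → +73.98°, shortest Δλ = 121.19° (east) — does not cross 180°.
Leg 4: +73.98° → -3.94°, shortest Δλ = -77.92° (west) — does not cross 180°.
Total crossings: 0.

0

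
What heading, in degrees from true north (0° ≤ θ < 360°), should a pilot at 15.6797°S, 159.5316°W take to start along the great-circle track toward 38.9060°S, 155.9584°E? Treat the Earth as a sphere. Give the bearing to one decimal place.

230.2°

Δλ = 155.9584 − -159.5316 = 315.4900°; wrapped into (−180°, 180°]: -44.5100°.
θ = atan2( sin Δλ · cos φ₂ , cos φ₁ · sin φ₂ − sin φ₁ · cos φ₂ · cos Δλ )
  = atan2(-0.54553, -0.45470) = -129.811° → normalised to [0°, 360°): 230.189°.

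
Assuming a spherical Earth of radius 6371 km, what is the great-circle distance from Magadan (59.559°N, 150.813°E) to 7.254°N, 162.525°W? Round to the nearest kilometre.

Δλ = -162.525 − 150.813 = -313.338°; wrapped into (−180°, 180°]: 46.662°.
Δφ = 7.254 − 59.559 = -52.305°.
a = sin²(Δφ/2) + cos φ₁ · cos φ₂ · sin²(Δλ/2) = 0.273103.
c = 2·atan2(√a, √(1−a)) = 1.09978 rad → d = 6371·c ≈ 7006.68 km.

7007 km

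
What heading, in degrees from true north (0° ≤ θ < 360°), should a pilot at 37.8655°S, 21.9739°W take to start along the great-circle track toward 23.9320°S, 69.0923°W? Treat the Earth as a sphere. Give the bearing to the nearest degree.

275°

Δλ = -69.0923 − -21.9739 = -47.1184°.
θ = atan2( sin Δλ · cos φ₂ , cos φ₁ · sin φ₂ − sin φ₁ · cos φ₂ · cos Δλ )
  = atan2(-0.66976, 0.06154) = -84.751° → normalised to [0°, 360°): 275.249°.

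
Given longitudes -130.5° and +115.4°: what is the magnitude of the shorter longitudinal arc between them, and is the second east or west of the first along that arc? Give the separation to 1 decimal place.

Raw difference: 115.4 − -130.5 = 245.9°.
Normalise into (−180°, 180°]: 245.9° − 360° = -114.1°.
Negative ⇒ the second point lies to the west; separation 114.1°.

114.1° west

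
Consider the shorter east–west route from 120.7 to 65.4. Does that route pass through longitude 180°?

No

Signed shortest Δλ = ((65.4 − 120.7 + 180) mod 360) − 180 = -55.3°.
Going west by 55.3° from +120.7° reaches +65.4° without touching 180°.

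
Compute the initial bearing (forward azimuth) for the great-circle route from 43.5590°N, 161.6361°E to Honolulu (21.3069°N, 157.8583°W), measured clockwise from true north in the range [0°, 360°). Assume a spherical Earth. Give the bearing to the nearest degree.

110°

Δλ = -157.8583 − 161.6361 = -319.4944°; wrapped into (−180°, 180°]: 40.5056°.
θ = atan2( sin Δλ · cos φ₂ , cos φ₁ · sin φ₂ − sin φ₁ · cos φ₂ · cos Δλ )
  = atan2(0.60513, -0.22482) = 110.382° → normalised to [0°, 360°): 110.382°.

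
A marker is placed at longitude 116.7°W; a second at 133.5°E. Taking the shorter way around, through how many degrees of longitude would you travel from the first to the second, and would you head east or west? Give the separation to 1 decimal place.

109.8° west

Raw difference: 133.5 − -116.7 = 250.2°.
Normalise into (−180°, 180°]: 250.2° − 360° = -109.8°.
Negative ⇒ the second point lies to the west; separation 109.8°.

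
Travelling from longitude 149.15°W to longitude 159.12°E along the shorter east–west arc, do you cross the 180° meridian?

Naïve |159.12 − -149.15| = 308.27° > 180°, so the shorter arc goes the other way round — across 180°.
Signed shortest Δλ = ((159.12 − -149.15 + 180) mod 360) − 180 = -51.73°.
Going west by 51.73° from -149.15° passes through 180° before reaching +159.12°.

Yes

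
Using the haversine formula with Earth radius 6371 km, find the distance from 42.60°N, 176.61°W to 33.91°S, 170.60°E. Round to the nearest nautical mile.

Δλ = 170.60 − -176.61 = 347.21°; wrapped into (−180°, 180°]: -12.79°.
Δφ = -33.91 − 42.60 = -76.51°.
a = sin²(Δφ/2) + cos φ₁ · cos φ₂ · sin²(Δλ/2) = 0.390941.
c = 2·atan2(√a, √(1−a)) = 1.35091 rad → d = 6371·c ≈ 8606.65 km ≈ 4647.22 nmi.

4647 nmi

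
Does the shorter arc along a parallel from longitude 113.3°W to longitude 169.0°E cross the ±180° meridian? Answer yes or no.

Naïve |169.0 − -113.3| = 282.3° > 180°, so the shorter arc goes the other way round — across 180°.
Signed shortest Δλ = ((169.0 − -113.3 + 180) mod 360) − 180 = -77.7°.
Going west by 77.7° from -113.3° passes through 180° before reaching +169.0°.

Yes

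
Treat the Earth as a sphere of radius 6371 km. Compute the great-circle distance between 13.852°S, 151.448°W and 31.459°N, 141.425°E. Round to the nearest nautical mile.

Δλ = 141.425 − -151.448 = 292.873°; wrapped into (−180°, 180°]: -67.127°.
Δφ = 31.459 − -13.852 = 45.311°.
a = sin²(Δφ/2) + cos φ₁ · cos φ₂ · sin²(Δλ/2) = 0.401516.
c = 2·atan2(√a, √(1−a)) = 1.37253 rad → d = 6371·c ≈ 8744.40 km ≈ 4721.60 nmi.

4722 nmi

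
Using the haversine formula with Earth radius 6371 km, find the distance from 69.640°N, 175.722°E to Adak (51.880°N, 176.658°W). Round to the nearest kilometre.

2014 km

Δλ = -176.658 − 175.722 = -352.380°; wrapped into (−180°, 180°]: 7.620°.
Δφ = 51.880 − 69.640 = -17.760°.
a = sin²(Δφ/2) + cos φ₁ · cos φ₂ · sin²(Δλ/2) = 0.024777.
c = 2·atan2(√a, √(1−a)) = 0.31613 rad → d = 6371·c ≈ 2014.06 km.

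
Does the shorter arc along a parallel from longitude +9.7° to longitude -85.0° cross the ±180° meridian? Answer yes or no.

Signed shortest Δλ = ((-85.0 − 9.7 + 180) mod 360) − 180 = -94.7°.
Going west by 94.7° from +9.7° reaches -85.0° without touching 180°.

No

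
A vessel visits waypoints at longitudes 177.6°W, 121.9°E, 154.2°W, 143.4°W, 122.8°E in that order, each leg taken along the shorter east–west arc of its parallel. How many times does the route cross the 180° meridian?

Leg 1: -177.6° → +121.9°, shortest Δλ = -60.5° (west) — crosses 180°.
Leg 2: +121.9° → -154.2°, shortest Δλ = 83.9° (east) — crosses 180°.
Leg 3: -154.2° → -143.4°, shortest Δλ = 10.8° (east) — does not cross 180°.
Leg 4: -143.4° → +122.8°, shortest Δλ = -93.8° (west) — crosses 180°.
Total crossings: 3.

3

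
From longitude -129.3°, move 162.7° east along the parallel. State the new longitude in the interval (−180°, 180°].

Start at -129.3°; shift +162.7° → +33.4°.
+33.4° already lies in (−180°, 180°].

+33.4°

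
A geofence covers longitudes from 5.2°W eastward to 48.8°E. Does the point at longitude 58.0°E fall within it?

No

Band width going east from -5.2° to +48.8°: ((48.8 − -5.2) mod 360) = 54.0°.
Offset of +58.0° east of the west edge: ((58.0 − -5.2) mod 360) = 63.2°.
63.2° > 54.0° ⇒ outside.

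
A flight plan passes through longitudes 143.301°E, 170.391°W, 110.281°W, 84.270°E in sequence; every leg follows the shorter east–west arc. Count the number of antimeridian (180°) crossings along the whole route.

2

Leg 1: +143.301° → -170.391°, shortest Δλ = 46.308° (east) — crosses 180°.
Leg 2: -170.391° → -110.281°, shortest Δλ = 60.11° (east) — does not cross 180°.
Leg 3: -110.281° → +84.270°, shortest Δλ = -165.449° (west) — crosses 180°.
Total crossings: 2.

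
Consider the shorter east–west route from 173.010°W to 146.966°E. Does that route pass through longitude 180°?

Yes

Naïve |146.966 − -173.010| = 319.976° > 180°, so the shorter arc goes the other way round — across 180°.
Signed shortest Δλ = ((146.966 − -173.010 + 180) mod 360) − 180 = -40.024°.
Going west by 40.024° from -173.010° passes through 180° before reaching +146.966°.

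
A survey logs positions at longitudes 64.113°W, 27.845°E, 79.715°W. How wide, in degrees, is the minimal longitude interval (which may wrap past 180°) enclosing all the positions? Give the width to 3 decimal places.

Sort the longitudes: -79.715°, -64.113°, +27.845°.
Eastward gaps between consecutive values (wrapping around): 15.602°, 91.958°, 252.440°.
Largest gap = 252.440° ⇒ minimal covering band is its complement: 360° − 252.440° = 107.560°.
Band runs from -79.715° eastward to +27.845°.

107.560°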